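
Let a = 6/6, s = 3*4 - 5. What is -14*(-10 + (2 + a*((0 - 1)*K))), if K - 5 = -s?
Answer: 84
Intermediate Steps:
s = 7 (s = 12 - 5 = 7)
a = 1 (a = 6*(⅙) = 1)
K = -2 (K = 5 - 1*7 = 5 - 7 = -2)
-14*(-10 + (2 + a*((0 - 1)*K))) = -14*(-10 + (2 + 1*((0 - 1)*(-2)))) = -14*(-10 + (2 + 1*(-1*(-2)))) = -14*(-10 + (2 + 1*2)) = -14*(-10 + (2 + 2)) = -14*(-10 + 4) = -14*(-6) = 84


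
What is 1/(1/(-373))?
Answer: -373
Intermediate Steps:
1/(1/(-373)) = 1/(-1/373) = -373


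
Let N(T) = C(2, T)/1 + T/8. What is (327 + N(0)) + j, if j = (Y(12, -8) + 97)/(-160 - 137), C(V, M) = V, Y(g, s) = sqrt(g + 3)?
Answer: 97616/297 - sqrt(15)/297 ≈ 328.66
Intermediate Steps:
Y(g, s) = sqrt(3 + g)
N(T) = 2 + T/8 (N(T) = 2/1 + T/8 = 2*1 + T*(1/8) = 2 + T/8)
j = -97/297 - sqrt(15)/297 (j = (sqrt(3 + 12) + 97)/(-160 - 137) = (sqrt(15) + 97)/(-297) = (97 + sqrt(15))*(-1/297) = -97/297 - sqrt(15)/297 ≈ -0.33964)
(327 + N(0)) + j = (327 + (2 + (1/8)*0)) + (-97/297 - sqrt(15)/297) = (327 + (2 + 0)) + (-97/297 - sqrt(15)/297) = (327 + 2) + (-97/297 - sqrt(15)/297) = 329 + (-97/297 - sqrt(15)/297) = 97616/297 - sqrt(15)/297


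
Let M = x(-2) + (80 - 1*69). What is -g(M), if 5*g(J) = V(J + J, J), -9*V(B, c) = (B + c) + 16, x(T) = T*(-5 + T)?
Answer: 91/45 ≈ 2.0222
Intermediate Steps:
V(B, c) = -16/9 - B/9 - c/9 (V(B, c) = -((B + c) + 16)/9 = -(16 + B + c)/9 = -16/9 - B/9 - c/9)
M = 25 (M = -2*(-5 - 2) + (80 - 1*69) = -2*(-7) + (80 - 69) = 14 + 11 = 25)
g(J) = -16/45 - J/15 (g(J) = (-16/9 - (J + J)/9 - J/9)/5 = (-16/9 - 2*J/9 - J/9)/5 = (-16/9 - J/3)/5 = -16/45 - J/15)
-g(M) = -(-16/45 - 1/15*25) = -(-16/45 - 5/3) = -1*(-91/45) = 91/45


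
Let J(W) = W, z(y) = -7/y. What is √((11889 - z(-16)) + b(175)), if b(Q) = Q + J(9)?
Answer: 31*√201/4 ≈ 109.88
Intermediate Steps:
b(Q) = 9 + Q (b(Q) = Q + 9 = 9 + Q)
√((11889 - z(-16)) + b(175)) = √((11889 - (-7)/(-16)) + (9 + 175)) = √((11889 - (-7)*(-1)/16) + 184) = √((11889 - 1*7/16) + 184) = √((11889 - 7/16) + 184) = √(190217/16 + 184) = √(193161/16) = 31*√201/4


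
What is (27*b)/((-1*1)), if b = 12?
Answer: -324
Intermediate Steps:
(27*b)/((-1*1)) = (27*12)/((-1*1)) = 324/(-1) = 324*(-1) = -324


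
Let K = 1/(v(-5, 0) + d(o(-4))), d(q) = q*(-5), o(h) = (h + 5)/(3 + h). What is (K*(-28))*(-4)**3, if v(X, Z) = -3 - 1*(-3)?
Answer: 1792/5 ≈ 358.40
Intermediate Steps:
o(h) = (5 + h)/(3 + h)
d(q) = -5*q
v(X, Z) = 0 (v(X, Z) = -3 + 3 = 0)
K = 1/5 (K = 1/(0 - 5*(5 - 4)/(3 - 4)) = 1/(0 - 5/(-1)) = 1/(0 - (-5)) = 1/(0 - 5*(-1)) = 1/(0 + 5) = 1/5 ≈ 0.20000)
(K*(-28))*(-4)**3 = ((1/5)*(-28))*(-4)**3 = -28/5*(-64) = 1792/5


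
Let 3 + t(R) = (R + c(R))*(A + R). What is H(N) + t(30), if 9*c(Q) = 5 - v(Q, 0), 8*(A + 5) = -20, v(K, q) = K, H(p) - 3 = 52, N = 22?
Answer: 1329/2 ≈ 664.50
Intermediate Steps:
H(p) = 55 (H(p) = 3 + 52 = 55)
A = -15/2 (A = -5 + (⅛)*(-20) = -5 - 5/2 = -15/2 ≈ -7.5000)
c(Q) = 5/9 - Q/9 (c(Q) = (5 - Q)/9 = 5/9 - Q/9)
t(R) = -3 + (-15/2 + R)*(5/9 + 8*R/9) (t(R) = -3 + (R + (5/9 - R/9))*(-15/2 + R) = -3 + (5/9 + 8*R/9)*(-15/2 + R) = -3 + (-15/2 + R)*(5/9 + 8*R/9))
H(N) + t(30) = 55 + (-43/6 - 55/9*30 + (8/9)*30²) = 55 + (-43/6 - 550/3 + (8/9)*900) = 55 + (-43/6 - 550/3 + 800) = 55 + 1219/2 = 1329/2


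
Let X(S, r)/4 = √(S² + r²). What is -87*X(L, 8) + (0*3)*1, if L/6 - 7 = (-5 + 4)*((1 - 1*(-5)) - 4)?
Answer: -696*√241 ≈ -10805.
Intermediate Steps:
L = 30 (L = 42 + 6*((-5 + 4)*((1 - 1*(-5)) - 4)) = 42 + 6*(-((1 + 5) - 4)) = 42 + 6*(-(6 - 4)) = 42 + 6*(-1*2) = 42 + 6*(-2) = 42 - 12 = 30)
X(S, r) = 4*√(S² + r²)
-87*X(L, 8) + (0*3)*1 = -348*√(30² + 8²) + (0*3)*1 = -348*√(900 + 64) + 0*1 = -348*√964 + 0 = -348*2*√241 + 0 = -696*√241 + 0 = -696*√241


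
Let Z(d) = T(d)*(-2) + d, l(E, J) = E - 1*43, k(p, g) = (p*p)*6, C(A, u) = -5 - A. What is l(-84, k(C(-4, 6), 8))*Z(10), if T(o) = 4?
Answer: -254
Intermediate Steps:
k(p, g) = 6*p² (k(p, g) = p²*6 = 6*p²)
l(E, J) = -43 + E (l(E, J) = E - 43 = -43 + E)
Z(d) = -8 + d (Z(d) = 4*(-2) + d = -8 + d)
l(-84, k(C(-4, 6), 8))*Z(10) = (-43 - 84)*(-8 + 10) = -127*2 = -254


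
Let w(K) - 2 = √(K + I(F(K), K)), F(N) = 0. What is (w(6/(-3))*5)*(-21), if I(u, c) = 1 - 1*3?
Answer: -210 - 210*I ≈ -210.0 - 210.0*I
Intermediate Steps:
I(u, c) = -2 (I(u, c) = 1 - 3 = -2)
w(K) = 2 + √(-2 + K) (w(K) = 2 + √(K - 2) = 2 + √(-2 + K))
(w(6/(-3))*5)*(-21) = ((2 + √(-2 + 6/(-3)))*5)*(-21) = ((2 + √(-2 + 6*(-⅓)))*5)*(-21) = ((2 + √(-2 - 2))*5)*(-21) = ((2 + √(-4))*5)*(-21) = ((2 + 2*I)*5)*(-21) = (10 + 10*I)*(-21) = -210 - 210*I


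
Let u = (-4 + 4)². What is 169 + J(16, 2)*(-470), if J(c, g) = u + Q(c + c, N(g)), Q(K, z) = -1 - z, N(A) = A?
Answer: 1579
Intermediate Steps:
u = 0 (u = 0² = 0)
J(c, g) = -1 - g (J(c, g) = 0 + (-1 - g) = -1 - g)
169 + J(16, 2)*(-470) = 169 + (-1 - 1*2)*(-470) = 169 + (-1 - 2)*(-470) = 169 - 3*(-470) = 169 + 1410 = 1579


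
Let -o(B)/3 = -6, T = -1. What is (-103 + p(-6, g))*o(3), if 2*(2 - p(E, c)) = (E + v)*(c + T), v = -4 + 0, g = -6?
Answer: -2448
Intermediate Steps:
v = -4
o(B) = 18 (o(B) = -3*(-6) = 18)
p(E, c) = 2 - (-1 + c)*(-4 + E)/2 (p(E, c) = 2 - (E - 4)*(c - 1)/2 = 2 - (-4 + E)*(-1 + c)/2 = 2 - (-1 + c)*(-4 + E)/2)
(-103 + p(-6, g))*o(3) = (-103 + ((1/2)*(-6) + 2*(-6) - 1/2*(-6)*(-6)))*18 = (-103 + (-3 - 12 - 18))*18 = (-103 - 33)*18 = -136*18 = -2448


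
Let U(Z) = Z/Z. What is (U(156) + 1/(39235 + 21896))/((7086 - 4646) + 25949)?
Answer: 61132/1735447959 ≈ 3.5225e-5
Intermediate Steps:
U(Z) = 1
(U(156) + 1/(39235 + 21896))/((7086 - 4646) + 25949) = (1 + 1/(39235 + 21896))/((7086 - 4646) + 25949) = (1 + 1/61131)/(2440 + 25949) = (1 + 1/61131)/28389 = (61132/61131)*(1/28389) = 61132/1735447959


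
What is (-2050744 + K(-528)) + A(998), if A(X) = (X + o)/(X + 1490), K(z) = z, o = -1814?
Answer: -637945694/311 ≈ -2.0513e+6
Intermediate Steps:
A(X) = (-1814 + X)/(1490 + X) (A(X) = (X - 1814)/(X + 1490) = (-1814 + X)/(1490 + X))
(-2050744 + K(-528)) + A(998) = (-2050744 - 528) + (-1814 + 998)/(1490 + 998) = -2051272 - 816/2488 = -2051272 + (1/2488)*(-816) = -2051272 - 102/311 = -637945694/311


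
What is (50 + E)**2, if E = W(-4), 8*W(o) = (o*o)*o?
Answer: 1764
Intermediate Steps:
W(o) = o**3/8 (W(o) = ((o*o)*o)/8 = (o**2*o)/8 = o**3/8)
E = -8 (E = (1/8)*(-4)**3 = (1/8)*(-64) = -8)
(50 + E)**2 = (50 - 8)**2 = 42**2 = 1764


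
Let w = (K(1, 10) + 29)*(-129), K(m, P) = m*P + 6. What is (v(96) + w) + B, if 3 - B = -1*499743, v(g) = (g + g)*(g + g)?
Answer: 530805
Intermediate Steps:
v(g) = 4*g² (v(g) = (2*g)*(2*g) = 4*g²)
K(m, P) = 6 + P*m (K(m, P) = P*m + 6 = 6 + P*m)
B = 499746 (B = 3 - (-1)*499743 = 3 - 1*(-499743) = 3 + 499743 = 499746)
w = -5805 (w = ((6 + 10*1) + 29)*(-129) = ((6 + 10) + 29)*(-129) = (16 + 29)*(-129) = 45*(-129) = -5805)
(v(96) + w) + B = (4*96² - 5805) + 499746 = (4*9216 - 5805) + 499746 = (36864 - 5805) + 499746 = 31059 + 499746 = 530805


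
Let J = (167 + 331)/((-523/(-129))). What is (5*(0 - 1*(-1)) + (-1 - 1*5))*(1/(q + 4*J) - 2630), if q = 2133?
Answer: 3609745487/1372527 ≈ 2630.0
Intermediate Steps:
J = 64242/523 (J = 498/((-523*(-1/129))) = 498/(523/129) = 498*(129/523) = 64242/523 ≈ 122.83)
(5*(0 - 1*(-1)) + (-1 - 1*5))*(1/(q + 4*J) - 2630) = (5*(0 - 1*(-1)) + (-1 - 1*5))*(1/(2133 + 4*(64242/523)) - 2630) = (5*(0 + 1) + (-1 - 5))*(1/(2133 + 256968/523) - 2630) = (5*1 - 6)*(1/(1372527/523) - 2630) = (5 - 6)*(523/1372527 - 2630) = -1*(-3609745487/1372527) = 3609745487/1372527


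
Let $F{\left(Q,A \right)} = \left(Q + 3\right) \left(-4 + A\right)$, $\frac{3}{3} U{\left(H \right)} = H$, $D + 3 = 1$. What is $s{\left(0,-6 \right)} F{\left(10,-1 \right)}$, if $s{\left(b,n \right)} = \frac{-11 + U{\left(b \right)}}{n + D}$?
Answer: $- \frac{715}{8} \approx -89.375$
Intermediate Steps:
$D = -2$ ($D = -3 + 1 = -2$)
$U{\left(H \right)} = H$
$F{\left(Q,A \right)} = \left(-4 + A\right) \left(3 + Q\right)$ ($F{\left(Q,A \right)} = \left(3 + Q\right) \left(-4 + A\right) = \left(-4 + A\right) \left(3 + Q\right)$)
$s{\left(b,n \right)} = \frac{-11 + b}{-2 + n}$ ($s{\left(b,n \right)} = \frac{-11 + b}{n - 2} = \frac{-11 + b}{-2 + n}$)
$s{\left(0,-6 \right)} F{\left(10,-1 \right)} = \frac{-11 + 0}{-2 - 6} \left(-12 - 40 + 3 \left(-1\right) - 10\right) = \frac{1}{-8} \left(-11\right) \left(-12 - 40 - 3 - 10\right) = \left(- \frac{1}{8}\right) \left(-11\right) \left(-65\right) = \frac{11}{8} \left(-65\right) = - \frac{715}{8}$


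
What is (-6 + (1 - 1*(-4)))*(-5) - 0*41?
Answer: 5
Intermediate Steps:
(-6 + (1 - 1*(-4)))*(-5) - 0*41 = (-6 + (1 + 4))*(-5) - 1*0 = (-6 + 5)*(-5) + 0 = -1*(-5) + 0 = 5 + 0 = 5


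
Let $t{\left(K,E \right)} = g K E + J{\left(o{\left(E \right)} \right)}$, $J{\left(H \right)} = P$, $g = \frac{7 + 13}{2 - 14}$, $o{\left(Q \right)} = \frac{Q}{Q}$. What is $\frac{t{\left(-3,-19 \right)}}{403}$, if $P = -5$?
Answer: $- \frac{100}{403} \approx -0.24814$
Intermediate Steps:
$o{\left(Q \right)} = 1$
$g = - \frac{5}{3}$ ($g = \frac{20}{-12} = 20 \left(- \frac{1}{12}\right) = - \frac{5}{3} \approx -1.6667$)
$J{\left(H \right)} = -5$
$t{\left(K,E \right)} = -5 - \frac{5 E K}{3}$ ($t{\left(K,E \right)} = - \frac{5 K}{3} E - 5 = - \frac{5 E K}{3} - 5 = -5 - \frac{5 E K}{3}$)
$\frac{t{\left(-3,-19 \right)}}{403} = \frac{-5 - \left(- \frac{95}{3}\right) \left(-3\right)}{403} = \left(-5 - 95\right) \frac{1}{403} = \left(-100\right) \frac{1}{403} = - \frac{100}{403}$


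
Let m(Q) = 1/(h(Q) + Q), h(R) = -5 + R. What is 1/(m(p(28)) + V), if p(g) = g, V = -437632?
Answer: -51/22319231 ≈ -2.2850e-6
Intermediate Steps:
m(Q) = 1/(-5 + 2*Q) (m(Q) = 1/((-5 + Q) + Q) = 1/(-5 + 2*Q))
1/(m(p(28)) + V) = 1/(1/(-5 + 2*28) - 437632) = 1/(1/(-5 + 56) - 437632) = 1/(1/51 - 437632) = 1/(-22319231/51) = -51/22319231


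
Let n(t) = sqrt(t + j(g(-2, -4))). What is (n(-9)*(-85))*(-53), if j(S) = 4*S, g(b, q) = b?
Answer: 4505*I*sqrt(17) ≈ 18575.0*I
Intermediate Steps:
n(t) = sqrt(-8 + t) (n(t) = sqrt(t + 4*(-2)) = sqrt(t - 8) = sqrt(-8 + t))
(n(-9)*(-85))*(-53) = (sqrt(-8 - 9)*(-85))*(-53) = (sqrt(-17)*(-85))*(-53) = ((I*sqrt(17))*(-85))*(-53) = -85*I*sqrt(17)*(-53) = 4505*I*sqrt(17)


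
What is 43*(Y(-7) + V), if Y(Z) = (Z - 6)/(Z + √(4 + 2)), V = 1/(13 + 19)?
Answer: 2955/32 + 13*√6 ≈ 124.19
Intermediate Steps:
V = 1/32 ≈ 0.031250
Y(Z) = (-6 + Z)/(Z + √6)
43*(Y(-7) + V) = 43*((-6 - 7)/(-7 + √6) + 1/32) = 43*(-13/(-7 + √6) + 1/32) = 43*(1/32 - 13/(-7 + √6)) = 43/32 - 559/(-7 + √6)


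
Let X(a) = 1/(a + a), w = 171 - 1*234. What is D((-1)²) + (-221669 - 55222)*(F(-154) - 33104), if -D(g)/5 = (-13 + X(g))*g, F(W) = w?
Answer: 18367287719/2 ≈ 9.1836e+9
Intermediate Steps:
w = -63 (w = 171 - 234 = -63)
X(a) = 1/(2*a)
F(W) = -63
D(g) = -5*g*(-13 + 1/(2*g)) (D(g) = -5*(-13 + 1/(2*g))*g = -5*g*(-13 + 1/(2*g)))
D((-1)²) + (-221669 - 55222)*(F(-154) - 33104) = (-5/2 + 65*(-1)²) + (-221669 - 55222)*(-63 - 33104) = (-5/2 + 65*1) - 276891*(-33167) = (-5/2 + 65) + 9183643797 = 125/2 + 9183643797 = 18367287719/2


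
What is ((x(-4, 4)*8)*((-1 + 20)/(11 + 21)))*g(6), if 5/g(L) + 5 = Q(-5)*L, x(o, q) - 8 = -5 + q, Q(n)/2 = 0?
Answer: -133/4 ≈ -33.250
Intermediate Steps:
Q(n) = 0 (Q(n) = 2*0 = 0)
x(o, q) = 3 + q (x(o, q) = 8 + (-5 + q) = 3 + q)
g(L) = -1 (g(L) = 5/(-5 + 0*L) = 5/(-5 + 0) = 5/(-5) = 5*(-1/5) = -1)
((x(-4, 4)*8)*((-1 + 20)/(11 + 21)))*g(6) = (((3 + 4)*8)*((-1 + 20)/(11 + 21)))*(-1) = ((7*8)*(19/32))*(-1) = (56*(19*(1/32)))*(-1) = (56*(19/32))*(-1) = (133/4)*(-1) = -133/4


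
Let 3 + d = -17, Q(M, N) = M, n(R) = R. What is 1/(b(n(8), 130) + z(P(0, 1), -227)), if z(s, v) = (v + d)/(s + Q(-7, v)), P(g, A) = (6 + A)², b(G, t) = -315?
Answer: -42/13477 ≈ -0.0031164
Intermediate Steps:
d = -20 (d = -3 - 17 = -20)
z(s, v) = (-20 + v)/(-7 + s) (z(s, v) = (v - 20)/(s - 7) = (-20 + v)/(-7 + s))
1/(b(n(8), 130) + z(P(0, 1), -227)) = 1/(-315 + (-20 - 227)/(-7 + (6 + 1)²)) = 1/(-315 - 247/(-7 + 7²)) = 1/(-315 - 247/(-7 + 49)) = 1/(-315 - 247/42) = 1/(-13477/42) = -42/13477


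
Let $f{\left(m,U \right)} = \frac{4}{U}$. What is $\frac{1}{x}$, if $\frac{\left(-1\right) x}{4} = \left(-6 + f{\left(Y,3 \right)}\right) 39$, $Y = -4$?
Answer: $\frac{1}{728} \approx 0.0013736$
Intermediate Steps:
$x = 728$ ($x = - 4 \left(-6 + \frac{4}{3}\right) 39 = - 4 \left(\left(- \frac{14}{3}\right) 39\right) = \left(-4\right) \left(-182\right) = 728$)
$\frac{1}{x} = \frac{1}{728}$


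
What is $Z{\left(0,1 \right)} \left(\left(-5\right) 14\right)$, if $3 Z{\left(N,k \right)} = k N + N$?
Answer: $0$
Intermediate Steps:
$Z{\left(N,k \right)} = \frac{N}{3} + \frac{N k}{3}$ ($Z{\left(N,k \right)} = \frac{k N + N}{3} = \frac{N k + N}{3} = \frac{N + N k}{3} = \frac{N}{3} + \frac{N k}{3}$)
$Z{\left(0,1 \right)} \left(\left(-5\right) 14\right) = \frac{1}{3} \cdot 0 \left(1 + 1\right) \left(\left(-5\right) 14\right) = \frac{1}{3} \cdot 0 \cdot 2 \left(-70\right) = 0 \left(-70\right) = 0$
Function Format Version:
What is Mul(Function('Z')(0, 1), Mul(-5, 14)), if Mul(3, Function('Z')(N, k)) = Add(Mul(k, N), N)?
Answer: 0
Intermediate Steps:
Function('Z')(N, k) = Add(Mul(Rational(1, 3), N), Mul(Rational(1, 3), N, k)) (Function('Z')(N, k) = Mul(Rational(1, 3), Add(Mul(k, N), N)) = Mul(Rational(1, 3), Add(Mul(N, k), N)) = Mul(Rational(1, 3), Add(N, Mul(N, k))) = Add(Mul(Rational(1, 3), N), Mul(Rational(1, 3), N, k)))
Mul(Function('Z')(0, 1), Mul(-5, 14)) = Mul(Mul(Rational(1, 3), 0, Add(1, 1)), Mul(-5, 14)) = Mul(Mul(Rational(1, 3), 0, 2), -70) = Mul(0, -70) = 0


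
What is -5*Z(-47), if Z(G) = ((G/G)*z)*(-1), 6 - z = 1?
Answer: 25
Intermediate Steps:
z = 5 (z = 6 - 1*1 = 6 - 1 = 5)
Z(G) = -5 (Z(G) = ((G/G)*5)*(-1) = (1*5)*(-1) = 5*(-1) = -5)
-5*Z(-47) = -5*(-5) = 25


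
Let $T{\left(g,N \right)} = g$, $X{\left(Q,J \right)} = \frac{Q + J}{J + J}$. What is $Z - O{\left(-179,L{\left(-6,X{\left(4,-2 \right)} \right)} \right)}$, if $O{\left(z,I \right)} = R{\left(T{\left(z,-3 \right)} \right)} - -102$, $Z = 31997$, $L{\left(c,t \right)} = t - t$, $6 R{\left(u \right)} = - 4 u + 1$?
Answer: $\frac{63551}{2} \approx 31776.0$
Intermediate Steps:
$X{\left(Q,J \right)} = \frac{J + Q}{2 J}$
$R{\left(u \right)} = \frac{1}{6} - \frac{2 u}{3}$ ($R{\left(u \right)} = \frac{- 4 u + 1}{6} = \frac{1 - 4 u}{6} = \frac{1}{6} - \frac{2 u}{3}$)
$L{\left(c,t \right)} = 0$
$O{\left(z,I \right)} = \frac{613}{6} - \frac{2 z}{3}$ ($O{\left(z,I \right)} = \left(\frac{1}{6} - \frac{2 z}{3}\right) - -102 = \left(\frac{1}{6} - \frac{2 z}{3}\right) + 102 = \frac{613}{6} - \frac{2 z}{3}$)
$Z - O{\left(-179,L{\left(-6,X{\left(4,-2 \right)} \right)} \right)} = 31997 - \left(\frac{613}{6} - - \frac{358}{3}\right) = 31997 - \left(\frac{613}{6} + \frac{358}{3}\right) = 31997 - \frac{443}{2} = \frac{63551}{2}$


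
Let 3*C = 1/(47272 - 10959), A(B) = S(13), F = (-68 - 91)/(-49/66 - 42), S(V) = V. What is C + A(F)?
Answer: 1416208/108939 ≈ 13.000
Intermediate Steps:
F = 10494/2821 (F = -159/(-49*1/66 - 42) = -159/(-49/66 - 42) = -159/(-2821/66) = -159*(-66/2821) = 10494/2821 ≈ 3.7200)
A(B) = 13
C = 1/108939 (C = 1/(3*(47272 - 10959)) = (1/3)/36313 = (1/3)*(1/36313) = 1/108939 ≈ 9.1794e-6)
C + A(F) = 1/108939 + 13 = 1416208/108939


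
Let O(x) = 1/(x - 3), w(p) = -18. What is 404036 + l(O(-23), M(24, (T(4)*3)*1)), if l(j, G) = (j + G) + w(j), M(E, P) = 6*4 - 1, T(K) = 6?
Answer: 10505065/26 ≈ 4.0404e+5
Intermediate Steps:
O(x) = 1/(-3 + x)
M(E, P) = 23 (M(E, P) = 24 - 1 = 23)
l(j, G) = -18 + G + j (l(j, G) = (j + G) - 18 = (G + j) - 18 = -18 + G + j)
404036 + l(O(-23), M(24, (T(4)*3)*1)) = 404036 + (-18 + 23 + 1/(-3 - 23)) = 404036 + (-18 + 23 + 1/(-26)) = 404036 + (-18 + 23 - 1/26) = 404036 + 129/26 = 10505065/26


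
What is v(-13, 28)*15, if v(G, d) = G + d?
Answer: 225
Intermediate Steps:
v(-13, 28)*15 = (-13 + 28)*15 = 15*15 = 225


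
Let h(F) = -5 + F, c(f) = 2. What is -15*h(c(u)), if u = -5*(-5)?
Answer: 45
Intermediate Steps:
u = 25
-15*h(c(u)) = -15*(-5 + 2) = -15*(-3) = 45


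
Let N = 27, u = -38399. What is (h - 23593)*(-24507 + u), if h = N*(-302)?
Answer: 1997076782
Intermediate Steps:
h = -8154 (h = 27*(-302) = -8154)
(h - 23593)*(-24507 + u) = (-8154 - 23593)*(-24507 - 38399) = -31747*(-62906) = 1997076782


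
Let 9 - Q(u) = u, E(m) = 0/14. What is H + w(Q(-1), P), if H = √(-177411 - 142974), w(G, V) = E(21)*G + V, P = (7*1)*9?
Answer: 63 + I*√320385 ≈ 63.0 + 566.03*I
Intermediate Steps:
E(m) = 0 (E(m) = 0*(1/14) = 0)
Q(u) = 9 - u
P = 63 (P = 7*9 = 63)
w(G, V) = V (w(G, V) = 0*G + V = 0 + V = V)
H = I*√320385 (H = √(-320385) = I*√320385 ≈ 566.03*I)
H + w(Q(-1), P) = I*√320385 + 63 = 63 + I*√320385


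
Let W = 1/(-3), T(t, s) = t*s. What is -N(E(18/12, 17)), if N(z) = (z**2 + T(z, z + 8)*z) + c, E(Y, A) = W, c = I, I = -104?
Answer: 2782/27 ≈ 103.04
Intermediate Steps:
c = -104
T(t, s) = s*t
W = -1/3 ≈ -0.33333
E(Y, A) = -1/3
N(z) = -104 + z**2 + z**2*(8 + z) (N(z) = (z**2 + ((z + 8)*z)*z) - 104 = (z**2 + ((8 + z)*z)*z) - 104 = (z**2 + (z*(8 + z))*z) - 104 = (z**2 + z**2*(8 + z)) - 104 = -104 + z**2 + z**2*(8 + z))
-N(E(18/12, 17)) = -(-104 + (-1/3)**3 + 9*(-1/3)**2) = -(-104 - 1/27 + 9*(1/9)) = -(-104 - 1/27 + 1) = -1*(-2782/27) = 2782/27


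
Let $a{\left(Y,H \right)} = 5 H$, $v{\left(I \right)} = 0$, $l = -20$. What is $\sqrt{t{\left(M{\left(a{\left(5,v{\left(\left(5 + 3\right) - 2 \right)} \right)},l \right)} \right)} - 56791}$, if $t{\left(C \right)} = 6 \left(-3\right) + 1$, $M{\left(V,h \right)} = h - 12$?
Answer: $6 i \sqrt{1578} \approx 238.34 i$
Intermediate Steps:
$M{\left(V,h \right)} = -12 + h$
$t{\left(C \right)} = -17$ ($t{\left(C \right)} = -18 + 1 = -17$)
$\sqrt{t{\left(M{\left(a{\left(5,v{\left(\left(5 + 3\right) - 2 \right)} \right)},l \right)} \right)} - 56791} = \sqrt{-17 - 56791} = \sqrt{-56808} = 6 i \sqrt{1578}$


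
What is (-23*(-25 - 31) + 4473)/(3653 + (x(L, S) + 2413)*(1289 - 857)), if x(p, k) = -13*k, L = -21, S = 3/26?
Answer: 5761/1045421 ≈ 0.0055107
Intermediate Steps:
S = 3/26 (S = 3*(1/26) = 3/26 ≈ 0.11538)
(-23*(-25 - 31) + 4473)/(3653 + (x(L, S) + 2413)*(1289 - 857)) = (-23*(-25 - 31) + 4473)/(3653 + (-13*3/26 + 2413)*(1289 - 857)) = (-23*(-56) + 4473)/(3653 + (-3/2 + 2413)*432) = (1288 + 4473)/(3653 + (4823/2)*432) = 5761/(3653 + 1041768) = 5761/1045421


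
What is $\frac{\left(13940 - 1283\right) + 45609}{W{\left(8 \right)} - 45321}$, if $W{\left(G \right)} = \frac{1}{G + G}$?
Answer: $- \frac{932256}{725135} \approx -1.2856$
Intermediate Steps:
$W{\left(G \right)} = \frac{1}{2 G}$
$\frac{\left(13940 - 1283\right) + 45609}{W{\left(8 \right)} - 45321} = \frac{\left(13940 - 1283\right) + 45609}{\frac{1}{2 \cdot 8} - 45321} = \frac{12657 + 45609}{\frac{1}{2} \cdot \frac{1}{8} - 45321} = \frac{58266}{\frac{1}{16} - 45321} = \frac{58266}{- \frac{725135}{16}} = 58266 \left(- \frac{16}{725135}\right) = - \frac{932256}{725135}$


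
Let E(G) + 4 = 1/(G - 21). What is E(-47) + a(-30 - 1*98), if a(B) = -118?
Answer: -8297/68 ≈ -122.01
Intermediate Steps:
E(G) = -4 + 1/(-21 + G) (E(G) = -4 + 1/(G - 21) = -4 + 1/(-21 + G))
E(-47) + a(-30 - 1*98) = (85 - 4*(-47))/(-21 - 47) - 118 = (85 + 188)/(-68) - 118 = -1/68*273 - 118 = -273/68 - 118 = -8297/68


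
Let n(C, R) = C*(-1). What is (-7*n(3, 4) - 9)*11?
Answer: 132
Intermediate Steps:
n(C, R) = -C
(-7*n(3, 4) - 9)*11 = (-(-7)*3 - 9)*11 = (-7*(-3) - 9)*11 = (21 - 9)*11 = 12*11 = 132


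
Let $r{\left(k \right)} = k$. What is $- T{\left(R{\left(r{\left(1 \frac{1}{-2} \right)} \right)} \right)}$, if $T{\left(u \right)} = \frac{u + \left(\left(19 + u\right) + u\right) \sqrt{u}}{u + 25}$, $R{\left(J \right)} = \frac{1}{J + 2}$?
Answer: $- \frac{2}{77} - \frac{61 \sqrt{6}}{231} \approx -0.67281$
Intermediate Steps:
$R{\left(J \right)} = \frac{1}{2 + J}$
$T{\left(u \right)} = \frac{u + \sqrt{u} \left(19 + 2 u\right)}{25 + u}$ ($T{\left(u \right)} = \frac{u + \left(19 + 2 u\right) \sqrt{u}}{25 + u} = \frac{u + \sqrt{u} \left(19 + 2 u\right)}{25 + u}$)
$- T{\left(R{\left(r{\left(1 \frac{1}{-2} \right)} \right)} \right)} = - \frac{\frac{1}{2 + 1 \frac{1}{-2}} + 2 \left(\frac{1}{2 + 1 \frac{1}{-2}}\right)^{\frac{3}{2}} + 19 \sqrt{\frac{1}{2 + 1 \frac{1}{-2}}}}{25 + \frac{1}{2 + 1 \frac{1}{-2}}} = - \frac{\frac{1}{2 + 1 \left(- \frac{1}{2}\right)} + 2 \left(\frac{1}{2 + 1 \left(- \frac{1}{2}\right)}\right)^{\frac{3}{2}} + 19 \sqrt{\frac{1}{2 + 1 \left(- \frac{1}{2}\right)}}}{25 + \frac{1}{2 + 1 \left(- \frac{1}{2}\right)}} = - \frac{\frac{1}{2 - \frac{1}{2}} + 2 \left(\frac{1}{2 - \frac{1}{2}}\right)^{\frac{3}{2}} + 19 \sqrt{\frac{1}{2 - \frac{1}{2}}}}{25 + \frac{1}{2 - \frac{1}{2}}} = - \frac{\frac{1}{\frac{3}{2}} + 2 \left(\frac{1}{\frac{3}{2}}\right)^{\frac{3}{2}} + 19 \sqrt{\frac{1}{\frac{3}{2}}}}{25 + \frac{1}{\frac{3}{2}}} = - \frac{\frac{2}{3} + 2 \left(\frac{2}{3}\right)^{\frac{3}{2}} + 19 \sqrt{\frac{2}{3}}}{25 + \frac{2}{3}} = - \frac{\frac{2}{3} + 2 \frac{2 \sqrt{6}}{9} + 19 \frac{\sqrt{6}}{3}}{\frac{77}{3}} = - \frac{3 \left(\frac{2}{3} + \frac{4 \sqrt{6}}{9} + \frac{19 \sqrt{6}}{3}\right)}{77} = - \frac{3 \left(\frac{2}{3} + \frac{61 \sqrt{6}}{9}\right)}{77} = - (\frac{2}{77} + \frac{61 \sqrt{6}}{231}) = - \frac{2}{77} - \frac{61 \sqrt{6}}{231}$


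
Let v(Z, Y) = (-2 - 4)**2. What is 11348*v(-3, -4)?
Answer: 408528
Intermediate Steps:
v(Z, Y) = 36 (v(Z, Y) = (-6)**2 = 36)
11348*v(-3, -4) = 11348*36 = 408528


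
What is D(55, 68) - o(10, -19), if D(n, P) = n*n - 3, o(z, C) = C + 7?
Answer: 3034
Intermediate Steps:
o(z, C) = 7 + C
D(n, P) = -3 + n² (D(n, P) = n² - 3 = -3 + n²)
D(55, 68) - o(10, -19) = (-3 + 55²) - (7 - 19) = (-3 + 3025) - 1*(-12) = 3022 + 12 = 3034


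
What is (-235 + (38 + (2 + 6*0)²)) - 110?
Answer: -303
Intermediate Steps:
(-235 + (38 + (2 + 6*0)²)) - 110 = (-235 + (38 + (2 + 0)²)) - 110 = (-235 + (38 + 2²)) - 110 = (-235 + (38 + 4)) - 110 = (-235 + 42) - 110 = -193 - 110 = -303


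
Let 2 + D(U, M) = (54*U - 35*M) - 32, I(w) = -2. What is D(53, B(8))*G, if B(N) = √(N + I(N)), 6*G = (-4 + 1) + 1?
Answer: -2828/3 + 35*√6/3 ≈ -914.09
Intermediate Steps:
G = -⅓ (G = ((-4 + 1) + 1)/6 = (-3 + 1)/6 = (⅙)*(-2) = -⅓ ≈ -0.33333)
B(N) = √(-2 + N) (B(N) = √(N - 2) = √(-2 + N))
D(U, M) = -34 - 35*M + 54*U (D(U, M) = -2 + ((54*U - 35*M) - 32) = -2 + ((-35*M + 54*U) - 32) = -2 + (-32 - 35*M + 54*U) = -34 - 35*M + 54*U)
D(53, B(8))*G = (-34 - 35*√(-2 + 8) + 54*53)*(-⅓) = (-34 - 35*√6 + 2862)*(-⅓) = (2828 - 35*√6)*(-⅓) = -2828/3 + 35*√6/3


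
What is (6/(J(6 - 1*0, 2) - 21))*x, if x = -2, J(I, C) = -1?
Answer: 6/11 ≈ 0.54545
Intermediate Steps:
(6/(J(6 - 1*0, 2) - 21))*x = (6/(-1 - 21))*(-2) = (6/(-22))*(-2) = (6*(-1/22))*(-2) = -3/11*(-2) = 6/11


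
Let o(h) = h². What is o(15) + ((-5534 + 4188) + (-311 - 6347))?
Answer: -7779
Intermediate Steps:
o(15) + ((-5534 + 4188) + (-311 - 6347)) = 15² + ((-5534 + 4188) + (-311 - 6347)) = 225 + (-1346 - 6658) = 225 - 8004 = -7779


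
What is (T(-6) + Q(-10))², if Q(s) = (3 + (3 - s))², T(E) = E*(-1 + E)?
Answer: 88804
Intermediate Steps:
Q(s) = (6 - s)²
(T(-6) + Q(-10))² = (-6*(-1 - 6) + (-6 - 10)²)² = (-6*(-7) + (-16)²)² = (42 + 256)² = 298² = 88804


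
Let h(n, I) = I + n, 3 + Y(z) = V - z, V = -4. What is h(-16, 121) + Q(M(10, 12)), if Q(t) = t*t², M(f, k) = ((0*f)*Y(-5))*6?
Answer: 105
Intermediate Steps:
Y(z) = -7 - z (Y(z) = -3 + (-4 - z) = -7 - z)
M(f, k) = 0 (M(f, k) = ((0*f)*(-7 - 1*(-5)))*6 = (0*(-7 + 5))*6 = (0*(-2))*6 = 0*6 = 0)
Q(t) = t³
h(-16, 121) + Q(M(10, 12)) = (121 - 16) + 0³ = 105 + 0 = 105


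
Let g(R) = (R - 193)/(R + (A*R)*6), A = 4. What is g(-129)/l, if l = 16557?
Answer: 322/53396325 ≈ 6.0304e-6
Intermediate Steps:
g(R) = (-193 + R)/(25*R) (g(R) = (R - 193)/(R + (4*R)*6) = (-193 + R)/(R + 24*R) = (-193 + R)/((25*R)) = (-193 + R)*(1/(25*R)) = (-193 + R)/(25*R))
g(-129)/l = ((1/25)*(-193 - 129)/(-129))/16557 = ((1/25)*(-1/129)*(-322))*(1/16557) = (322/3225)*(1/16557) = 322/53396325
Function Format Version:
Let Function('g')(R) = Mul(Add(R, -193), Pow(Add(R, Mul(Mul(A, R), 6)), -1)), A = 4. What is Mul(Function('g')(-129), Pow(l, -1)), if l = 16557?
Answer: Rational(322, 53396325) ≈ 6.0304e-6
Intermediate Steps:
Function('g')(R) = Mul(Rational(1, 25), Pow(R, -1), Add(-193, R)) (Function('g')(R) = Mul(Add(R, -193), Pow(Add(R, Mul(Mul(4, R), 6)), -1)) = Mul(Add(-193, R), Pow(Add(R, Mul(24, R)), -1)) = Mul(Add(-193, R), Pow(Mul(25, R), -1)) = Mul(Add(-193, R), Mul(Rational(1, 25), Pow(R, -1))) = Mul(Rational(1, 25), Pow(R, -1), Add(-193, R)))
Mul(Function('g')(-129), Pow(l, -1)) = Mul(Mul(Rational(1, 25), Pow(-129, -1), Add(-193, -129)), Pow(16557, -1)) = Mul(Mul(Rational(1, 25), Rational(-1, 129), -322), Rational(1, 16557)) = Mul(Rational(322, 3225), Rational(1, 16557)) = Rational(322, 53396325)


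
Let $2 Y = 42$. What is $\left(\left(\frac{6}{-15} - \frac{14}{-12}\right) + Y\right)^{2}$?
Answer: $\frac{426409}{900} \approx 473.79$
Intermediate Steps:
$Y = 21$ ($Y = \frac{1}{2} \cdot 42 = 21$)
$\left(\left(\frac{6}{-15} - \frac{14}{-12}\right) + Y\right)^{2} = \left(\left(\frac{6}{-15} - \frac{14}{-12}\right) + 21\right)^{2} = \left(\left(6 \left(- \frac{1}{15}\right) - - \frac{7}{6}\right) + 21\right)^{2} = \left(\left(- \frac{2}{5} + \frac{7}{6}\right) + 21\right)^{2} = \left(\frac{23}{30} + 21\right)^{2} = \left(\frac{653}{30}\right)^{2} = \frac{426409}{900}$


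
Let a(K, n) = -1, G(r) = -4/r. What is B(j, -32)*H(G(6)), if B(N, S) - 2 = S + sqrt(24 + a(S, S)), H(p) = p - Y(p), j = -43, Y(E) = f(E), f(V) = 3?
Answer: 110 - 11*sqrt(23)/3 ≈ 92.415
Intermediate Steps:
Y(E) = 3
H(p) = -3 + p (H(p) = p - 1*3 = p - 3 = -3 + p)
B(N, S) = 2 + S + sqrt(23) (B(N, S) = 2 + (S + sqrt(24 - 1)) = 2 + (S + sqrt(23)) = 2 + S + sqrt(23))
B(j, -32)*H(G(6)) = (2 - 32 + sqrt(23))*(-3 - 4/6) = (-30 + sqrt(23))*(-3 - 4*1/6) = (-30 + sqrt(23))*(-3 - 2/3) = (-30 + sqrt(23))*(-11/3) = 110 - 11*sqrt(23)/3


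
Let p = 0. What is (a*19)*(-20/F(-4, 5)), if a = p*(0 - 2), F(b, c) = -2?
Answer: 0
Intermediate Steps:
a = 0 (a = 0*(0 - 2) = 0*(-2) = 0)
(a*19)*(-20/F(-4, 5)) = (0*19)*(-20/(-2)) = 0*(-20*(-½)) = 0*10 = 0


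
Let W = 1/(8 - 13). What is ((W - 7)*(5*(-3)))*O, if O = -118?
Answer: -12744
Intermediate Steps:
W = -1/5 (W = 1/(-5) = -1/5 ≈ -0.20000)
((W - 7)*(5*(-3)))*O = ((-1/5 - 7)*(5*(-3)))*(-118) = -36/5*(-15)*(-118) = 108*(-118) = -12744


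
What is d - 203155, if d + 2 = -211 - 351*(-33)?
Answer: -191785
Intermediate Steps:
d = 11370 (d = -2 + (-211 - 351*(-33)) = -2 + (-211 + 11583) = -2 + 11372 = 11370)
d - 203155 = 11370 - 203155 = -191785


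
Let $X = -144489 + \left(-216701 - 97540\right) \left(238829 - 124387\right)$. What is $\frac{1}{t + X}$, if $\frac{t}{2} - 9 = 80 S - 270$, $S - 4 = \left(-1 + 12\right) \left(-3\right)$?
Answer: $- \frac{1}{35962518173} \approx -2.7807 \cdot 10^{-11}$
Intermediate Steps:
$S = -29$ ($S = 4 + \left(-1 + 12\right) \left(-3\right) = 4 + 11 \left(-3\right) = 4 - 33 = -29$)
$t = -5162$ ($t = 18 + 2 \left(80 \left(-29\right) - 270\right) = 18 + 2 \left(-2320 - 270\right) = 18 + 2 \left(-2590\right) = 18 - 5180 = -5162$)
$X = -35962513011$ ($X = -144489 - 35962368522 = -35962513011$)
$\frac{1}{t + X} = \frac{1}{-5162 - 35962513011} = \frac{1}{-35962518173} = - \frac{1}{35962518173}$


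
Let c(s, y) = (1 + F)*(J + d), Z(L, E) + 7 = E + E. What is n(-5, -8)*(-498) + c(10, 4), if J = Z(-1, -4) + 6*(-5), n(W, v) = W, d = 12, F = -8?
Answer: 2721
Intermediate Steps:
Z(L, E) = -7 + 2*E (Z(L, E) = -7 + (E + E) = -7 + 2*E)
J = -45 (J = (-7 + 2*(-4)) + 6*(-5) = (-7 - 8) - 30 = -15 - 30 = -45)
c(s, y) = 231 (c(s, y) = (1 - 8)*(-45 + 12) = -7*(-33) = 231)
n(-5, -8)*(-498) + c(10, 4) = -5*(-498) + 231 = 2490 + 231 = 2721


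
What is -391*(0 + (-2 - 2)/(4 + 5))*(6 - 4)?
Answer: 3128/9 ≈ 347.56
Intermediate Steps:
-391*(0 + (-2 - 2)/(4 + 5))*(6 - 4) = -391*(0 - 4/9)*2 = -(-1564)*2/9 = -391*(-8/9) = 3128/9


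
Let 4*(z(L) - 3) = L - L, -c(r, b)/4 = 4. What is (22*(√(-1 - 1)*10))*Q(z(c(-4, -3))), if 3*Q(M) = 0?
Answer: 0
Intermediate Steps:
c(r, b) = -16 (c(r, b) = -4*4 = -16)
z(L) = 3 (z(L) = 3 + (L - L)/4 = 3 + (¼)*0 = 3 + 0 = 3)
Q(M) = 0 (Q(M) = (⅓)*0 = 0)
(22*(√(-1 - 1)*10))*Q(z(c(-4, -3))) = (22*(√(-1 - 1)*10))*0 = (22*(√(-2)*10))*0 = (22*((I*√2)*10))*0 = (22*(10*I*√2))*0 = (220*I*√2)*0 = 0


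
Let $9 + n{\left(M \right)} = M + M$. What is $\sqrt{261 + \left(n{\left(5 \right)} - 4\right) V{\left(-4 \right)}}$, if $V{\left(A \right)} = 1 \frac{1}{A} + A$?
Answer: $\frac{\sqrt{1095}}{2} \approx 16.545$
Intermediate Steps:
$V{\left(A \right)} = A + \frac{1}{A}$ ($V{\left(A \right)} = \frac{1}{A} + A = A + \frac{1}{A}$)
$n{\left(M \right)} = -9 + 2 M$ ($n{\left(M \right)} = -9 + \left(M + M\right) = -9 + 2 M$)
$\sqrt{261 + \left(n{\left(5 \right)} - 4\right) V{\left(-4 \right)}} = \sqrt{261 + \left(\left(-9 + 2 \cdot 5\right) - 4\right) \left(-4 + \frac{1}{-4}\right)} = \sqrt{261 + \left(\left(-9 + 10\right) - 4\right) \left(-4 - \frac{1}{4}\right)} = \sqrt{261 + \left(1 - 4\right) \left(- \frac{17}{4}\right)} = \sqrt{261 - - \frac{51}{4}} = \sqrt{261 + \frac{51}{4}} = \sqrt{\frac{1095}{4}} = \frac{\sqrt{1095}}{2}$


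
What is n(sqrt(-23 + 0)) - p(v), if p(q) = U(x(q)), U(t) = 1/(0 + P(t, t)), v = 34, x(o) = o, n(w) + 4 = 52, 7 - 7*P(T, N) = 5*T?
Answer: 7831/163 ≈ 48.043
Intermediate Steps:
P(T, N) = 1 - 5*T/7
n(w) = 48 (n(w) = -4 + 52 = 48)
U(t) = 1/(1 - 5*t/7) (U(t) = 1/(0 + (1 - 5*t/7)) = 1/(1 - 5*t/7))
p(q) = -7/(-7 + 5*q)
n(sqrt(-23 + 0)) - p(v) = 48 - (-7)/(-7 + 5*34) = 48 - (-7)/(-7 + 170) = 48 - (-7)/163 = 48 - 1*(-7/163) = 48 + 7/163 = 7831/163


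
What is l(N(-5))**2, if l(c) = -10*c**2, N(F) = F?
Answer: 62500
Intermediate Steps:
l(N(-5))**2 = (-10*(-5)**2)**2 = (-10*25)**2 = (-250)**2 = 62500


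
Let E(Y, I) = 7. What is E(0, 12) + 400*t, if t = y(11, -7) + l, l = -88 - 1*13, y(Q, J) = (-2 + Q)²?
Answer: -7993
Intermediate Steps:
l = -101 (l = -88 - 13 = -101)
t = -20 (t = (-2 + 11)² - 101 = 9² - 101 = 81 - 101 = -20)
E(0, 12) + 400*t = 7 + 400*(-20) = 7 - 8000 = -7993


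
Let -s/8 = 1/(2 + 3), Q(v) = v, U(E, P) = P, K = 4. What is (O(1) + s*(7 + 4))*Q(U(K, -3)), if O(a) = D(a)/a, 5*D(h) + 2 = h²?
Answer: 267/5 ≈ 53.400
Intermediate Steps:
D(h) = -⅖ + h²/5
O(a) = (-⅖ + a²/5)/a
s = -8/5 (s = -8/(2 + 3) = -8/5 ≈ -1.6000)
(O(1) + s*(7 + 4))*Q(U(K, -3)) = ((⅕)*(-2 + 1²)/1 - 8*(7 + 4)/5)*(-3) = ((⅕)*1*(-2 + 1) - 8/5*11)*(-3) = ((⅕)*1*(-1) - 88/5)*(-3) = (-⅕ - 88/5)*(-3) = -89/5*(-3) = 267/5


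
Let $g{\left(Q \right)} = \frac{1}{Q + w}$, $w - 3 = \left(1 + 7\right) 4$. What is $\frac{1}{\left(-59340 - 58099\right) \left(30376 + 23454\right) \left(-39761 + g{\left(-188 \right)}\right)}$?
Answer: $\frac{153}{38457896389464580} \approx 3.9784 \cdot 10^{-15}$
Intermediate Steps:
$w = 35$ ($w = 3 + \left(1 + 7\right) 4 = 3 + 8 \cdot 4 = 3 + 32 = 35$)
$g{\left(Q \right)} = \frac{1}{35 + Q}$ ($g{\left(Q \right)} = \frac{1}{Q + 35} = \frac{1}{35 + Q}$)
$\frac{1}{\left(-59340 - 58099\right) \left(30376 + 23454\right) \left(-39761 + g{\left(-188 \right)}\right)} = \frac{1}{\left(-59340 - 58099\right) \left(30376 + 23454\right) \left(-39761 + \frac{1}{35 - 188}\right)} = \frac{1}{\left(-117439\right) 53830 \left(-39761 + \frac{1}{-153}\right)} = - \frac{1}{117439 \cdot 53830 \left(-39761 - \frac{1}{153}\right)} = - \frac{1}{117439 \cdot 53830 \left(- \frac{6083434}{153}\right)} = - \frac{1}{117439 \left(- \frac{327471252220}{153}\right)} = \left(- \frac{1}{117439}\right) \left(- \frac{153}{327471252220}\right) = \frac{153}{38457896389464580}$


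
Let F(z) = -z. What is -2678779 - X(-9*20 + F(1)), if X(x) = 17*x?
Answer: -2675702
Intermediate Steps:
-2678779 - X(-9*20 + F(1)) = -2678779 - 17*(-9*20 - 1*1) = -2678779 - 17*(-180 - 1) = -2678779 - 17*(-181) = -2678779 - 1*(-3077) = -2678779 + 3077 = -2675702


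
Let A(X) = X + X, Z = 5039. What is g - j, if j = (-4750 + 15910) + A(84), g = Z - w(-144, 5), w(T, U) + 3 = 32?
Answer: -6318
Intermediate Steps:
w(T, U) = 29 (w(T, U) = -3 + 32 = 29)
g = 5010 (g = 5039 - 1*29 = 5039 - 29 = 5010)
A(X) = 2*X
j = 11328 (j = (-4750 + 15910) + 2*84 = 11160 + 168 = 11328)
g - j = 5010 - 1*11328 = 5010 - 11328 = -6318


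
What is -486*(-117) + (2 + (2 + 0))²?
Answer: 56878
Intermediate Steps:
-486*(-117) + (2 + (2 + 0))² = 56862 + (2 + 2)² = 56862 + 4² = 56862 + 16 = 56878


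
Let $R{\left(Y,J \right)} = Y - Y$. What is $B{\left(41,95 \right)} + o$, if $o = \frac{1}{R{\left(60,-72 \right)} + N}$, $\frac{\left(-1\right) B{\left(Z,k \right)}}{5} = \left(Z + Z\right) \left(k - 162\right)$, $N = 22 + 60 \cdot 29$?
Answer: $\frac{48402141}{1762} \approx 27470.0$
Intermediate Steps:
$R{\left(Y,J \right)} = 0$
$N = 1762$ ($N = 22 + 1740 = 1762$)
$B{\left(Z,k \right)} = - 10 Z \left(-162 + k\right)$ ($B{\left(Z,k \right)} = - 5 \left(Z + Z\right) \left(k - 162\right) = - 5 \cdot 2 Z \left(-162 + k\right) = - 10 Z \left(-162 + k\right)$)
$o = \frac{1}{1762}$ ($o = \frac{1}{0 + 1762} = \frac{1}{1762} \approx 0.00056754$)
$B{\left(41,95 \right)} + o = 10 \cdot 41 \left(162 - 95\right) + \frac{1}{1762} = 10 \cdot 41 \cdot 67 + \frac{1}{1762} = 27470 + \frac{1}{1762} = \frac{48402141}{1762}$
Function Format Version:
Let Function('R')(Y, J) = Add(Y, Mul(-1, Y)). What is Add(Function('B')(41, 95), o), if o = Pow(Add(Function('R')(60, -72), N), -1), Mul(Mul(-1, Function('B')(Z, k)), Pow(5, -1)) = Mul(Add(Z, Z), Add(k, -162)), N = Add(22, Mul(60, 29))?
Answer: Rational(48402141, 1762) ≈ 27470.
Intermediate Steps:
Function('R')(Y, J) = 0
N = 1762 (N = Add(22, 1740) = 1762)
Function('B')(Z, k) = Mul(-10, Z, Add(-162, k)) (Function('B')(Z, k) = Mul(-5, Mul(Add(Z, Z), Add(k, -162))) = Mul(-5, Mul(Mul(2, Z), Add(-162, k))) = Mul(-5, Mul(2, Z, Add(-162, k))) = Mul(-10, Z, Add(-162, k)))
o = Rational(1, 1762) (o = Pow(Add(0, 1762), -1) = Pow(1762, -1) = Rational(1, 1762) ≈ 0.00056754)
Add(Function('B')(41, 95), o) = Add(Mul(10, 41, Add(162, Mul(-1, 95))), Rational(1, 1762)) = Add(Mul(10, 41, Add(162, -95)), Rational(1, 1762)) = Add(Mul(10, 41, 67), Rational(1, 1762)) = Add(27470, Rational(1, 1762)) = Rational(48402141, 1762)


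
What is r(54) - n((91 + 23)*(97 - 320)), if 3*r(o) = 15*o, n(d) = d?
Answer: 25692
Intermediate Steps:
r(o) = 5*o (r(o) = (15*o)/3 = 5*o)
r(54) - n((91 + 23)*(97 - 320)) = 5*54 - (91 + 23)*(97 - 320) = 270 - 114*(-223) = 270 - 1*(-25422) = 270 + 25422 = 25692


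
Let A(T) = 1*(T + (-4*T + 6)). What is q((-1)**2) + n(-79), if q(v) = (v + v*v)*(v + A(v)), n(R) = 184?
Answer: 192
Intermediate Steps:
A(T) = 6 - 3*T (A(T) = 1*(T + (6 - 4*T)) = 1*(6 - 3*T) = 6 - 3*T)
q(v) = (6 - 2*v)*(v + v**2) (q(v) = (v + v*v)*(v + (6 - 3*v)) = (v + v**2)*(6 - 2*v) = (6 - 2*v)*(v + v**2))
q((-1)**2) + n(-79) = 2*(-1)**2*(3 - ((-1)**2)**2 + 2*(-1)**2) + 184 = 2*1*(3 - 1*1**2 + 2*1) + 184 = 2*1*(3 - 1*1 + 2) + 184 = 2*1*(3 - 1 + 2) + 184 = 2*1*4 + 184 = 8 + 184 = 192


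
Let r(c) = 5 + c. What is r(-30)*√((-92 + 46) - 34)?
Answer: -100*I*√5 ≈ -223.61*I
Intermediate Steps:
r(-30)*√((-92 + 46) - 34) = (5 - 30)*√((-92 + 46) - 34) = -25*√(-46 - 34) = -100*I*√5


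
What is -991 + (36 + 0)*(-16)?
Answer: -1567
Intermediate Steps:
-991 + (36 + 0)*(-16) = -991 + 36*(-16) = -991 - 576 = -1567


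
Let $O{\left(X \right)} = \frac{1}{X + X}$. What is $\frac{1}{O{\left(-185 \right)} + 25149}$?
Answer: $\frac{370}{9305129} \approx 3.9763 \cdot 10^{-5}$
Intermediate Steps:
$O{\left(X \right)} = \frac{1}{2 X}$
$\frac{1}{O{\left(-185 \right)} + 25149} = \frac{1}{\frac{1}{2 \left(-185\right)} + 25149} = \frac{1}{\frac{1}{2} \left(- \frac{1}{185}\right) + 25149} = \frac{1}{- \frac{1}{370} + 25149} = \frac{1}{\frac{9305129}{370}} = \frac{370}{9305129}$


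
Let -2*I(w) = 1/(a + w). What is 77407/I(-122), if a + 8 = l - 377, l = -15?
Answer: 80812908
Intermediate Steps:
a = -400 (a = -8 + (-15 - 377) = -8 - 392 = -400)
I(w) = -1/(2*(-400 + w))
77407/I(-122) = 77407/((-1/(-800 + 2*(-122)))) = 77407/((-1/(-800 - 244))) = 77407/((-1/(-1044))) = 77407/((-1*(-1/1044))) = 77407/(1/1044) = 77407*1044 = 80812908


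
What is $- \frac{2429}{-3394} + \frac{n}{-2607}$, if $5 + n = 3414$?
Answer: $- \frac{5237743}{8848158} \approx -0.59196$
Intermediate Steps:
$n = 3409$ ($n = -5 + 3414 = 3409$)
$- \frac{2429}{-3394} + \frac{n}{-2607} = - \frac{2429}{-3394} + \frac{3409}{-2607} = \left(-2429\right) \left(- \frac{1}{3394}\right) + 3409 \left(- \frac{1}{2607}\right) = \frac{2429}{3394} - \frac{3409}{2607} = - \frac{5237743}{8848158}$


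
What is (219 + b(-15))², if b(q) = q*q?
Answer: 197136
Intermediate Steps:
b(q) = q²
(219 + b(-15))² = (219 + (-15)²)² = (219 + 225)² = 444² = 197136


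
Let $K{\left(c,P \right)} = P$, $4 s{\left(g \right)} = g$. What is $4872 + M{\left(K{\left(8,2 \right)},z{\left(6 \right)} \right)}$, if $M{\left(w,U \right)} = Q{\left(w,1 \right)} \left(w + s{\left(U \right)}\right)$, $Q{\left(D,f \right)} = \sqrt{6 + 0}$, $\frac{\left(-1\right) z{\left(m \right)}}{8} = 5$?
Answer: $4872 - 8 \sqrt{6} \approx 4852.4$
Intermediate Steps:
$s{\left(g \right)} = \frac{g}{4}$
$z{\left(m \right)} = -40$ ($z{\left(m \right)} = \left(-8\right) 5 = -40$)
$Q{\left(D,f \right)} = \sqrt{6}$
$M{\left(w,U \right)} = \sqrt{6} \left(w + \frac{U}{4}\right)$
$4872 + M{\left(K{\left(8,2 \right)},z{\left(6 \right)} \right)} = 4872 + \sqrt{6} \left(2 + \frac{1}{4} \left(-40\right)\right) = 4872 + \sqrt{6} \left(2 - 10\right) = 4872 + \sqrt{6} \left(-8\right) = 4872 - 8 \sqrt{6}$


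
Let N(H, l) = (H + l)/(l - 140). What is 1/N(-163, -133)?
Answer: 273/296 ≈ 0.92230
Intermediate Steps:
N(H, l) = (H + l)/(-140 + l)
1/N(-163, -133) = 1/((-163 - 133)/(-140 - 133)) = 1/(-296/(-273)) = 1/(-1/273*(-296)) = 1/(296/273) = 273/296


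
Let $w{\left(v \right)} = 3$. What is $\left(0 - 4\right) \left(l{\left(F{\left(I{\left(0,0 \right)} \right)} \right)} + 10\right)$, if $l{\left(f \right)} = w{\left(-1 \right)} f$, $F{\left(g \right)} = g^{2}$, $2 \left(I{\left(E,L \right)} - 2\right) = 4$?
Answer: $-232$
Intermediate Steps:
$I{\left(E,L \right)} = 4$ ($I{\left(E,L \right)} = 2 + \frac{1}{2} \cdot 4 = 2 + 2 = 4$)
$l{\left(f \right)} = 3 f$
$\left(0 - 4\right) \left(l{\left(F{\left(I{\left(0,0 \right)} \right)} \right)} + 10\right) = \left(0 - 4\right) \left(3 \cdot 4^{2} + 10\right) = \left(0 - 4\right) \left(3 \cdot 16 + 10\right) = - 4 \left(48 + 10\right) = \left(-4\right) 58 = -232$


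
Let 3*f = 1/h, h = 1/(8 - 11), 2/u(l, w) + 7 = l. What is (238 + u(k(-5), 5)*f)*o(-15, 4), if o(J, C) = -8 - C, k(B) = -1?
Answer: -2859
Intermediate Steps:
u(l, w) = 2/(-7 + l)
h = -1/3 (h = 1/(-3) = -1/3 ≈ -0.33333)
f = -1 (f = 1/(3*(-1/3)) = (1/3)*(-3) = -1)
(238 + u(k(-5), 5)*f)*o(-15, 4) = (238 + (2/(-7 - 1))*(-1))*(-8 - 1*4) = (238 + (2/(-8))*(-1))*(-8 - 4) = (238 + (2*(-1/8))*(-1))*(-12) = (238 - 1/4*(-1))*(-12) = (238 + 1/4)*(-12) = (953/4)*(-12) = -2859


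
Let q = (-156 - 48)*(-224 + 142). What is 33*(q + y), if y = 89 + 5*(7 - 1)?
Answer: 555951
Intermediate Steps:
q = 16728 (q = -204*(-82) = 16728)
y = 119 (y = 89 + 5*6 = 89 + 30 = 119)
33*(q + y) = 33*(16728 + 119) = 33*16847 = 555951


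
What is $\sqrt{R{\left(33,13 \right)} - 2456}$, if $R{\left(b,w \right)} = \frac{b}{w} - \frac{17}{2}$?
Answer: $\frac{i \sqrt{1664286}}{26} \approx 49.618 i$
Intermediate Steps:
$R{\left(b,w \right)} = - \frac{17}{2} + \frac{b}{w}$ ($R{\left(b,w \right)} = \frac{b}{w} - \frac{17}{2} = - \frac{17}{2} + \frac{b}{w}$)
$\sqrt{R{\left(33,13 \right)} - 2456} = \sqrt{\left(- \frac{17}{2} + \frac{33}{13}\right) - 2456} = \sqrt{- \frac{155}{26} - 2456} = \sqrt{- \frac{64011}{26}} = \frac{i \sqrt{1664286}}{26}$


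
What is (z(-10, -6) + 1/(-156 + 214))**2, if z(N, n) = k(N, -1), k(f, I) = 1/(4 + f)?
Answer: 169/7569 ≈ 0.022328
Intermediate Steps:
z(N, n) = 1/(4 + N)
(z(-10, -6) + 1/(-156 + 214))**2 = (1/(4 - 10) + 1/(-156 + 214))**2 = (1/(-6) + 1/58)**2 = (-1/6 + 1/58)**2 = (-13/87)**2 = 169/7569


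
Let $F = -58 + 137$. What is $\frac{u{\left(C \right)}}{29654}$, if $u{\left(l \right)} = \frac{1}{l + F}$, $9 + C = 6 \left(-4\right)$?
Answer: $\frac{1}{1364084} \approx 7.3309 \cdot 10^{-7}$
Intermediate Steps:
$C = -33$ ($C = -9 + 6 \left(-4\right) = -9 - 24 = -33$)
$F = 79$
$u{\left(l \right)} = \frac{1}{79 + l}$ ($u{\left(l \right)} = \frac{1}{l + 79} = \frac{1}{79 + l}$)
$\frac{u{\left(C \right)}}{29654} = \frac{1}{\left(79 - 33\right) 29654} = \frac{1}{46} \cdot \frac{1}{29654} = \frac{1}{1364084}$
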